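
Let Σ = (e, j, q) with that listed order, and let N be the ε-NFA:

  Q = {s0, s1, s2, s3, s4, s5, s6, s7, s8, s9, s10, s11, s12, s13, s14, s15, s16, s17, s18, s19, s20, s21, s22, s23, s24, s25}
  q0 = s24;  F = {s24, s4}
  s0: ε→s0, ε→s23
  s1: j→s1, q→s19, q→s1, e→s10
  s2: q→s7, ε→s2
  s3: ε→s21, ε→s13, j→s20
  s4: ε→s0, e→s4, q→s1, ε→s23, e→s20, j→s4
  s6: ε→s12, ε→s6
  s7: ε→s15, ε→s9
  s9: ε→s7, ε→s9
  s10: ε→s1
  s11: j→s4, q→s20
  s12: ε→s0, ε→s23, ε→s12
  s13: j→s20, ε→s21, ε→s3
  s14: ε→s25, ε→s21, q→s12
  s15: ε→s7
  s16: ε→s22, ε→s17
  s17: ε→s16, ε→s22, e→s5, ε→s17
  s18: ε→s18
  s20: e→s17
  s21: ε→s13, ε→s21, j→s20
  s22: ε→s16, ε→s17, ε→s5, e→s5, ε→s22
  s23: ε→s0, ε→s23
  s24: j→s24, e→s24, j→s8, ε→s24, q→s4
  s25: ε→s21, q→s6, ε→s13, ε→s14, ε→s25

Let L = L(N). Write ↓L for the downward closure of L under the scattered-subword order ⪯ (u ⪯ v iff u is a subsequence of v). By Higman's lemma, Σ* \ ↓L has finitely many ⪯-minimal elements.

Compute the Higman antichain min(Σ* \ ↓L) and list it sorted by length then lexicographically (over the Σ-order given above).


|Q|=26, |F|=2, |δ|=64 (41 ε).
min D↑ (3 st, q0=0, F={2}): 0:e→0,j→0,q→1 1:e→1,j→1,q→2 2:e→2,j→2,q→2 [Hopcroft].
'qq': run [13, 11, 3] end={s1,s10,s19} — reject; 2/2 single-dels accept.
1 minimals (antichain).

Antichain: [qq].


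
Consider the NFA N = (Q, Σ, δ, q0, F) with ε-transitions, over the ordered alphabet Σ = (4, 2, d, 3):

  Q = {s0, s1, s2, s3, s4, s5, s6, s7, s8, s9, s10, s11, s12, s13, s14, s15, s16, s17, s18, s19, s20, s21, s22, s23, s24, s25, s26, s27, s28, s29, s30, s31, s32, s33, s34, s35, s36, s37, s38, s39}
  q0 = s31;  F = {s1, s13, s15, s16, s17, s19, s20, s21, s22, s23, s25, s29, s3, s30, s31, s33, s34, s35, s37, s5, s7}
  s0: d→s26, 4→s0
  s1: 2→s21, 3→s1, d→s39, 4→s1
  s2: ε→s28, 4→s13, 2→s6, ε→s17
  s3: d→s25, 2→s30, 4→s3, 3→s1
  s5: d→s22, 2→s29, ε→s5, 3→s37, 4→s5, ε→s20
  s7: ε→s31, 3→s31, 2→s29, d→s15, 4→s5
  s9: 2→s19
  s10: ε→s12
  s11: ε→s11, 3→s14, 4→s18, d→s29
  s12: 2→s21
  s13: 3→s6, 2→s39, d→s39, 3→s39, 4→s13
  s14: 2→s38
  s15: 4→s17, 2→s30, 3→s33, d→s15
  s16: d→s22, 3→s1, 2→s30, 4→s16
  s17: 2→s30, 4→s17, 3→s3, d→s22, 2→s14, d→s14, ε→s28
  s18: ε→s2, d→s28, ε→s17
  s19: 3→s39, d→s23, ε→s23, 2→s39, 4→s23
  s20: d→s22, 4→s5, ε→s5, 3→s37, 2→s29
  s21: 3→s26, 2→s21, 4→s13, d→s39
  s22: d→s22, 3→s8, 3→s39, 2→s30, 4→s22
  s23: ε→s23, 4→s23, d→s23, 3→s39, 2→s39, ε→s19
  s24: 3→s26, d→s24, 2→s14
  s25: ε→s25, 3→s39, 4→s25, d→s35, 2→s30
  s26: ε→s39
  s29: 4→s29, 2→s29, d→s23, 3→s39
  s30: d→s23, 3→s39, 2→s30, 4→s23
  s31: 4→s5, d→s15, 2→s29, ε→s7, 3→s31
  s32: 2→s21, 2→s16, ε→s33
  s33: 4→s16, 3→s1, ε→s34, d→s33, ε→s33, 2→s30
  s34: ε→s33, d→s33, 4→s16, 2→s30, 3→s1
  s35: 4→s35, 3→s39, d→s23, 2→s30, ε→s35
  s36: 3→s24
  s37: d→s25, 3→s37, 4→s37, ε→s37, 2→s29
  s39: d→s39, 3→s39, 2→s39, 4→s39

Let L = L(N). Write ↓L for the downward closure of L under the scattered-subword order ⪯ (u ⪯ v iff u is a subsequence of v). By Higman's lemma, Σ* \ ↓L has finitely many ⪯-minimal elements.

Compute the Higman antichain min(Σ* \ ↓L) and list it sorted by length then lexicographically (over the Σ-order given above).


|Q|=40, |F|=21, |δ|=132 (23 ε).
min D↑ (18 st, q0=0, F={7}): 0:4→1,2→2,d→3,3→0 1:4→1,2→2,d→4,3→5 2:4→2,2→2,d→6,3→7 3:4→8,2→9,d→3,3→10 4:4→4,2→9,d→4,3→7 5:4→5,2→2,d→11,3→5 6:4→6,2→7,d→6,3→7 7:4→7,2→7,d→7,3→7 8:4→8,2→9,d→4,3→12 9:4→6,2→9,d→6,3→7 10:4→13,2→9,d→10,3→14 11:4→11,2→9,d→15,3→7 12:4→12,2→9,d→11,3→14 13:4→13,2→9,d→4,3→14 14:4→14,2→16,d→7,3→14 15:4→15,2→9,d→6,3→7 16:4→17,2→16,d→7,3→7 17:4→17,2→7,d→7,3→7.
'23': N↓-sim [28, 11, 3] end={s26,s39,s6} — reject; 2/2 single-dels accept.
'4d3': |S_i|=[28, 23, 10, 2] end={s39,s8} ∉↓L; 3/3 single-dels accept.
'2d2': N↓-sim [28, 11, 3, 1] end={s39} ∉↓L; 3/3 del acc.
'd242': |S_i|=[28, 22, 10, 5, 1] end={s39} rej; 4/4 single-dels accept.
'd33d': |S_i|=[28, 22, 17, 7, 1] end={s39} rej; 4/4 deletions ∈↓L.
'43ddd2': N↓-sim [28, 23, 15, 6, 5, 3, 1] end={s39} ∉↓L; 6/6 del acc.
6 obstructions.

Antichain: [23, 4d3, 2d2, d242, d33d, 43ddd2].


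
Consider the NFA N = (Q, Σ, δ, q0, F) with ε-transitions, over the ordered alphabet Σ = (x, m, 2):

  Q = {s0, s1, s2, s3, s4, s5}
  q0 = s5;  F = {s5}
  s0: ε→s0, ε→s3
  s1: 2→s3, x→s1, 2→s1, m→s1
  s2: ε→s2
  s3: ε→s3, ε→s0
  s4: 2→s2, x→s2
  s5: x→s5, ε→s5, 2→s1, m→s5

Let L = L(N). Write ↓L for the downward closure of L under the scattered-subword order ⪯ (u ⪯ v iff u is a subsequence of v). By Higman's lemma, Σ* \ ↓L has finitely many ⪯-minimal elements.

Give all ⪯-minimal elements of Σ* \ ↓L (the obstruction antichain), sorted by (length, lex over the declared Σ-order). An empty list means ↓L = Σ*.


Antichain: [2].

|Q|=6, |F|=1, |δ|=15 (6 ε).
min D↑ (2 st, q0=0, F={1}): 0:x→0,m→0,2→1 1:x→1,m→1,2→1 [Hopcroft].
'2': N↓-sim [4, 3] end={s0,s1,s3} rej; 1/1 del acc.
1 words, ⪯-incomp.


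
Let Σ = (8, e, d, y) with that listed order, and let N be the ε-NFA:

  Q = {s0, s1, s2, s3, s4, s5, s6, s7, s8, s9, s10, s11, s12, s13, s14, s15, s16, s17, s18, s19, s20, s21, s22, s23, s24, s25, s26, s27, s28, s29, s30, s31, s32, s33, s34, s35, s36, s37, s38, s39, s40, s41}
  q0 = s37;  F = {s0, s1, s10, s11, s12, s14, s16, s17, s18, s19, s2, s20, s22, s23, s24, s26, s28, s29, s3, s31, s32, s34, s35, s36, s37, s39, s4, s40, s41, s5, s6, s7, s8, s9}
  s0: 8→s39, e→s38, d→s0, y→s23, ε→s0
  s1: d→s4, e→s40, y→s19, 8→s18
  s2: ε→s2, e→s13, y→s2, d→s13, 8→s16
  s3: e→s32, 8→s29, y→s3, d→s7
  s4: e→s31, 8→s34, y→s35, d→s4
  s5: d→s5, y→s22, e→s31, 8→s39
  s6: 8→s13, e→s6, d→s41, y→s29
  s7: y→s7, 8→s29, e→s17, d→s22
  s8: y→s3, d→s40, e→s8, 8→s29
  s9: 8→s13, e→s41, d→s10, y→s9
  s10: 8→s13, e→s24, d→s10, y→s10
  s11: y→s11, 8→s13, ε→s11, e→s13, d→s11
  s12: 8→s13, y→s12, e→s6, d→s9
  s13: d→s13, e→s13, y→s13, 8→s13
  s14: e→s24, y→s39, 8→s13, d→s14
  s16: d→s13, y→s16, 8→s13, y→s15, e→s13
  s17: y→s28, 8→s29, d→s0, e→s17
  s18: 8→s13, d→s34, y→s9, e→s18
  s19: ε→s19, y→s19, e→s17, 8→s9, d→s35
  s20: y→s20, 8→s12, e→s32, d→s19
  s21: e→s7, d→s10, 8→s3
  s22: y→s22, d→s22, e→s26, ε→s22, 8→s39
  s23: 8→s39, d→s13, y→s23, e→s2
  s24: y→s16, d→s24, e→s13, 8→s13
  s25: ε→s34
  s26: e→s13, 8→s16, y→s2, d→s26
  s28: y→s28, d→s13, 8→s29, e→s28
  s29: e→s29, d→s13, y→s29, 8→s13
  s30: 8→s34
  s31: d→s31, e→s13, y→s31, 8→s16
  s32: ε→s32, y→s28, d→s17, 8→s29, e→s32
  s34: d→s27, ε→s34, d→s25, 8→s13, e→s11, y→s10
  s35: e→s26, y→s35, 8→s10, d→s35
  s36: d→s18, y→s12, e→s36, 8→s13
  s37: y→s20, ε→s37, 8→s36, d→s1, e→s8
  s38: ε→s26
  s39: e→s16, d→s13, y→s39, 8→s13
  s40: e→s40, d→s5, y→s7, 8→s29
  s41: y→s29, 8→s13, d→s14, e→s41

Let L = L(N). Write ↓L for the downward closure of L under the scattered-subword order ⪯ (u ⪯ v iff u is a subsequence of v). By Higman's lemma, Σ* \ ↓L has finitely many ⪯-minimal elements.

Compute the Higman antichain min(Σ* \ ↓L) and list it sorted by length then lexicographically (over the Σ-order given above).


min(Σ*\↓L) = [88, e8d, ddee, yeyd].

|Q|=42, |F|=34, |δ|=156 (10 ε).
min D↑ (35 st, q0=0, F={5}): 0:8→1,e→2,d→3,y→4 1:8→5,e→1,d→6,y→7 2:8→8,e→2,d→9,y→10 3:8→6,e→9,d→11,y→12 4:8→7,e→13,d→12,y→4 5:8→5,e→5,d→5,y→5 6:8→5,e→6,d→14,y→15 7:8→5,e→16,d→15,y→7 8:8→5,e→8,d→5,y→8 9:8→8,e→9,d→17,y→18 10:8→8,e→13,d→18,y→10 11:8→14,e→19,d→11,y→20 12:8→15,e→21,d→20,y→12 13:8→8,e→13,d→21,y→22 14:8→5,e→23,d→14,y→24 15:8→5,e→25,d→24,y→15 16:8→5,e→16,d→25,y→8 17:8→26,e→19,d→17,y→27 18:8→8,e→21,d→27,y→18 19:8→28,e→5,d→19,y→19 20:8→24,e→29,d→20,y→20 21:8→8,e→21,d→30,y→22 22:8→8,e→22,d→5,y→22 23:8→5,e→5,d→23,y→23 24:8→5,e→31,d→24,y→24 25:8→5,e→25,d→32,y→8 26:8→5,e→28,d→5,y→26 27:8→26,e→29,d→27,y→27 28:8→5,e→5,d→5,y→28 29:8→28,e→5,d→29,y→33 30:8→26,e→29,d→30,y→34 31:8→5,e→5,d→31,y→28 32:8→5,e→31,d→32,y→26 33:8→28,e→5,d→5,y→33 34:8→26,e→33,d→5,y→34.
'88': run [39, 18, 1] end={s13} ∉↓L; 2/2 single-dels accept.
'e8d': N↓-sim [39, 33, 5, 1] end={s13} — reject; 3/3 deletions ∈↓L.
'ddee': N↓-sim [39, 31, 21, 9, 1] end={s13} — reject; 4/4 del acc.
'yeyd': N↓-sim [39, 28, 17, 8, 1] end={s13} — reject; 4/4 del acc.
4 obstructions.


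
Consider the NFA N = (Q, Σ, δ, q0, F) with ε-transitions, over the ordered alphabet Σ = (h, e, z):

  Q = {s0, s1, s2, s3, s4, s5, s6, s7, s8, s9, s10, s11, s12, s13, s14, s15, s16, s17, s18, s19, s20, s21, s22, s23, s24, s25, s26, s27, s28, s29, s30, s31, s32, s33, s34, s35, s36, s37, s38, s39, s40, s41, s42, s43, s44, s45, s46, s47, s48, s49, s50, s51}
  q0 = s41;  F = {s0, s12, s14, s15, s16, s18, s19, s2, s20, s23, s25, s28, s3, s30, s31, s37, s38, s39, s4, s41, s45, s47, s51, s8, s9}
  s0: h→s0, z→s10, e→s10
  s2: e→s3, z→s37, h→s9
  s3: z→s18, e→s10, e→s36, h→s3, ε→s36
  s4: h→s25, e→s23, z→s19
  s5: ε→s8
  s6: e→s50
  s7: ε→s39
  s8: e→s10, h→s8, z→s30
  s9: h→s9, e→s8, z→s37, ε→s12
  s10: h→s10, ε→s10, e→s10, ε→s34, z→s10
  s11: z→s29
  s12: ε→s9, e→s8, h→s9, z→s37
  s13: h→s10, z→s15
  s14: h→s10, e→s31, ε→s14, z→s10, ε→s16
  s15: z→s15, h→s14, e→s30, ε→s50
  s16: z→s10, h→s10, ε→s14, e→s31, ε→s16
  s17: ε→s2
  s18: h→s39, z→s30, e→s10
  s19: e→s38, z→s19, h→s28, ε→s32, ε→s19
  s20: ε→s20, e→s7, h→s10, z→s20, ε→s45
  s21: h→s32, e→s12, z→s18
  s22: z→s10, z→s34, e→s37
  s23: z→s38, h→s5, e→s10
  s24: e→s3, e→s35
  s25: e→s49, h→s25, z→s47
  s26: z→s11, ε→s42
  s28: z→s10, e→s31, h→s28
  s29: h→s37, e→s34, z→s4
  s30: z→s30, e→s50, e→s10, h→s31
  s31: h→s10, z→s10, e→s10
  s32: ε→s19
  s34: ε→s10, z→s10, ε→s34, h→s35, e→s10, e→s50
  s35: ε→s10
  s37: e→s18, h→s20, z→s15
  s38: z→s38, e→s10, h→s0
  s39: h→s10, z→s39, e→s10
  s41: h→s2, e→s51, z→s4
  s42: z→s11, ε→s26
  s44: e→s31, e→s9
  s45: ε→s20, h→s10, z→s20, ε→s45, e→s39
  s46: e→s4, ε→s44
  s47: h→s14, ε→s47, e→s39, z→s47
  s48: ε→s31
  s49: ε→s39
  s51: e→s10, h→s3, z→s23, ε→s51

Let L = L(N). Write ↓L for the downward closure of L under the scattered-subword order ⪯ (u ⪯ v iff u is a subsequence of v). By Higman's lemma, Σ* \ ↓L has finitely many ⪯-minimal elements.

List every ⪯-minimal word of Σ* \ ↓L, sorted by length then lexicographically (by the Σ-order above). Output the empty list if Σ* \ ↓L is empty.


Antichain: [ee, hzhh, zheh, zzhz, hhezhz].

|Q|=52, |F|=25, |δ|=134 (30 ε).
min D↑ (23 st, q0=0, F={7}): 0:h→1,e→2,z→3 1:h→4,e→5,z→6 2:h→5,e→7,z→8 3:h→9,e→8,z→10 4:h→4,e→11,z→6 5:h→5,e→7,z→12 6:h→13,e→12,z→14 7:h→7,e→7,z→7 8:h→11,e→7,z→15 9:h→9,e→16,z→17 10:h→18,e→15,z→10 11:h→11,e→7,z→19 12:h→16,e→7,z→19 13:h→7,e→16,z→13 14:h→20,e→19,z→14 15:h→21,e→7,z→15 16:h→7,e→7,z→16 17:h→20,e→16,z→17 18:h→18,e→22,z→7 19:h→22,e→7,z→19 20:h→7,e→22,z→7 21:h→21,e→7,z→7 22:h→7,e→7,z→7 [Hopcroft].
'ee': |S_i|=[34, 18, 5] end={s10,s34,s35,s36,s50} ∉↓L; 2/2 del acc.
'hzhh': run [34, 27, 16, 11, 4] end={s10,s34,s35,s50} rej; 4/4 del acc.
'zheh': run [34, 27, 19, 8, 4] end={s10,s34,s35,s50} — reject; 4/4 single-dels accept.
'zzhz': run [34, 27, 19, 9, 4] end={s10,s34,s35,s50} ∉↓L; 4/4 single-dels accept.
'hhezhz': N↓-sim [34, 27, 25, 12, 7, 5, 4] end={s10,s34,s35,s50} ∉↓L; 6/6 single-dels accept.
5 minimals (antichain).


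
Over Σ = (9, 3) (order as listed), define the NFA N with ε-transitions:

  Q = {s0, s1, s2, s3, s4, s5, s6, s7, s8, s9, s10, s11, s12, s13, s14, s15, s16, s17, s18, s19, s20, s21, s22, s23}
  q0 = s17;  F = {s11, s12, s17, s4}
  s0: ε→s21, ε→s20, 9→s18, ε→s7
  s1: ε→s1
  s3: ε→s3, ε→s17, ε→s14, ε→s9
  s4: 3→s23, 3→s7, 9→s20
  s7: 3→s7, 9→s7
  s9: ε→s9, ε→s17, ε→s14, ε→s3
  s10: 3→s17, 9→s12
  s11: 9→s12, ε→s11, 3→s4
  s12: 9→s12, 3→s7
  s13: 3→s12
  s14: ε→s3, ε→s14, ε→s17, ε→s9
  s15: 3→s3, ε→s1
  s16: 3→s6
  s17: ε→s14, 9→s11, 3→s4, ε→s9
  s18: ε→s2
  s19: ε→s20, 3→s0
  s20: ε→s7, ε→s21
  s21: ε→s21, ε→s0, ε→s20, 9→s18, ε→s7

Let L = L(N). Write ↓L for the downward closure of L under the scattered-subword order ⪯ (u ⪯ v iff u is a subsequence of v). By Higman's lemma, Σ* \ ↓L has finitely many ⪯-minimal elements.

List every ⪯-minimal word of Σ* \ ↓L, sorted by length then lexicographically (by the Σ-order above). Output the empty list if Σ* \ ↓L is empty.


|Q|=24, |F|=4, |δ|=47 (28 ε).
min D↑ (5 st, q0=0, F={4}): 0:9→1,3→2 1:9→3,3→2 2:9→4,3→4 3:9→3,3→4 4:9→4,3→4 (ε-aug+det+¬).
'39': run [14, 8, 6] end={s0,s18,s2,s20,s21,s7} — reject; 2/2 deletions ∈↓L.
'33': run [14, 8, 2] end={s23,s7} ∉↓L; 2/2 del acc.
'993': run [14, 10, 7, 1] end={s7} — reject; 3/3 single-dels accept.
3 words, ⪯-incomp.

A = [39, 33, 993].


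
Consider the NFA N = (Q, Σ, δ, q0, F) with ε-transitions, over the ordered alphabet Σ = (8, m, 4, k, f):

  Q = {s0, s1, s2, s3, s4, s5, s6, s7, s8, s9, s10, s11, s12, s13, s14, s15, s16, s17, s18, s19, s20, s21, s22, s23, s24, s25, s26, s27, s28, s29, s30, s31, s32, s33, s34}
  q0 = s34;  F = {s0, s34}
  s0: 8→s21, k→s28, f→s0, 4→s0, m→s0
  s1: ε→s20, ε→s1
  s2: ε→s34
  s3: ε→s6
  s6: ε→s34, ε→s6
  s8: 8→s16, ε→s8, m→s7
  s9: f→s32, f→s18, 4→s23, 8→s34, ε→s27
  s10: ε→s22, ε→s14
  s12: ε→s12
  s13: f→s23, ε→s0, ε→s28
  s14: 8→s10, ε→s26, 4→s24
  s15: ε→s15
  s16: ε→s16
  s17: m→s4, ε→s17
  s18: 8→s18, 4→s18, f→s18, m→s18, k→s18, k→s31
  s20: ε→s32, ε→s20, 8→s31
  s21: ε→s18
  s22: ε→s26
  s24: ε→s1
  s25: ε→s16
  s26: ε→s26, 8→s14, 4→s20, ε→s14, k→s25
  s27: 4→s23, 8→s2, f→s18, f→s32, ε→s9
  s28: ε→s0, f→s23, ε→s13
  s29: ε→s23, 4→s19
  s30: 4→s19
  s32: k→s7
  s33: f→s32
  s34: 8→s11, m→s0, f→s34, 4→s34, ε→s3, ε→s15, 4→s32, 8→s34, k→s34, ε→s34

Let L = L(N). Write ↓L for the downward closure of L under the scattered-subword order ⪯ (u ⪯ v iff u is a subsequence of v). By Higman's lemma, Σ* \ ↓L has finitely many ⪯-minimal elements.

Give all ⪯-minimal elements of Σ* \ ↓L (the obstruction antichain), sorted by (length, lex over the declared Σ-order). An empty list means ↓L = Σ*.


min(Σ*\↓L) = [m8].

|Q|=35, |F|=2, |δ|=73 (32 ε).
min D↑ (3 st, q0=0, F={2}): 0:8→0,m→1,4→0,k→0,f→0 1:8→2,m→1,4→1,k→1,f→1 2:8→2,m→2,4→2,k→2,f→2 (ε-aug+det+¬).
'm8': |S_i|=[14, 7, 3] end={s18,s21,s31} — reject; 2/2 del acc.
1 words, ⪯-incomp.


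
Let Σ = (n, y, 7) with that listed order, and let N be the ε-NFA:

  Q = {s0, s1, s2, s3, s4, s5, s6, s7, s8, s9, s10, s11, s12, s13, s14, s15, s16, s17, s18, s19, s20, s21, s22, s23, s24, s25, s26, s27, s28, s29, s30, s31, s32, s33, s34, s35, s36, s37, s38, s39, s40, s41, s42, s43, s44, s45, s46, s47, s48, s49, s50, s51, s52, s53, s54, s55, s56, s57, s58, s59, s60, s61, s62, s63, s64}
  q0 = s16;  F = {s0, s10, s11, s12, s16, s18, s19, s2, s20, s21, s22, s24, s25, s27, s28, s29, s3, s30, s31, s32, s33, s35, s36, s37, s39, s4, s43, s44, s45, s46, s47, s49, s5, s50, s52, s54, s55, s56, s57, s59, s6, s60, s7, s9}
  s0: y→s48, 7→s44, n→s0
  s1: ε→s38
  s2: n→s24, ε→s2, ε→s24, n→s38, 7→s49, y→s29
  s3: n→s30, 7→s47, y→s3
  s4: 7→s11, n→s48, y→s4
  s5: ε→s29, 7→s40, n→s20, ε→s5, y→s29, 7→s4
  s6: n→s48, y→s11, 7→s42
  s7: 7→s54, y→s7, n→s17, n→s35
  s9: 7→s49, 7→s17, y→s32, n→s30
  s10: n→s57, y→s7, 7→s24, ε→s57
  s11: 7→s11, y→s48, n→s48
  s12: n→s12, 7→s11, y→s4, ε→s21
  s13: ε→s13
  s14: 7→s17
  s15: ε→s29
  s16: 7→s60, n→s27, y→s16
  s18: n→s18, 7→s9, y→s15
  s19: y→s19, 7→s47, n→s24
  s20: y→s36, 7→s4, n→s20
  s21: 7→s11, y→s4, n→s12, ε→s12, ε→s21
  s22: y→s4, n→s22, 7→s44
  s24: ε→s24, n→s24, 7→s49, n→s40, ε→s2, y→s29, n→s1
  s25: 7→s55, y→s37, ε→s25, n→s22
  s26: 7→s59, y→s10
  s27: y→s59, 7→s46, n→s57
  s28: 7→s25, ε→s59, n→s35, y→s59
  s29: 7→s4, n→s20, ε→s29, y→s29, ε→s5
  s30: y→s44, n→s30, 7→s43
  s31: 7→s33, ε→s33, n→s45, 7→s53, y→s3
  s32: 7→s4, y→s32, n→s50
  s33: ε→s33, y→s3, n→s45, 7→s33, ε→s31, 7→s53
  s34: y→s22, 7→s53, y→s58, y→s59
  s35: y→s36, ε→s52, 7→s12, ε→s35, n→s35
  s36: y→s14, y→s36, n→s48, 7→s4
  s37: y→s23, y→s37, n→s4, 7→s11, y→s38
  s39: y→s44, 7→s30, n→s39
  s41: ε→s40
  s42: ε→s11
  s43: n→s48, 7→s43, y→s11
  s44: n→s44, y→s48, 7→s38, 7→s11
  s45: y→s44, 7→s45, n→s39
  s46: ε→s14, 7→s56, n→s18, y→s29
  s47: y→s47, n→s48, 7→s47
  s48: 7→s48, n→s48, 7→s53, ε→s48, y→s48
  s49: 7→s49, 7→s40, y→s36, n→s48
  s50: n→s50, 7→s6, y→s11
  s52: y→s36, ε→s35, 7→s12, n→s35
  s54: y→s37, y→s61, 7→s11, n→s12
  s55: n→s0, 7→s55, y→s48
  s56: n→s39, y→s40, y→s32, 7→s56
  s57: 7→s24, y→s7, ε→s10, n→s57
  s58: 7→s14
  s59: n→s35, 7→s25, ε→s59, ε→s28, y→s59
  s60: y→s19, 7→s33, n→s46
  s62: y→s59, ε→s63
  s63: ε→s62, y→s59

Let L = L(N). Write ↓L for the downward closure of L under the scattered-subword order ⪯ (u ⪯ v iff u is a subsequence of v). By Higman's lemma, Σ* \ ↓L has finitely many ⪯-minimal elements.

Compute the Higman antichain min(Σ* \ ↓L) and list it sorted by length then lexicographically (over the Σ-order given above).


|Q|=65, |F|=44, |δ|=193 (32 ε).
min D↑ (38 st, q0=0, F={30}): 0:n→1,y→0,7→2 1:n→3,y→4,7→5 2:n→5,y→6,7→7 3:n→3,y→8,7→9 4:n→10,y→4,7→11 5:n→12,y→13,7→14 6:n→9,y→6,7→15 7:n→16,y→17,7→7 8:n→10,y→8,7→18 9:n→9,y→13,7→19 10:n→10,y→20,7→21 11:n→22,y→23,7→24 12:n→12,y→13,7→25 13:n→26,y→13,7→27 14:n→28,y→29,7→14 15:n→30,y→15,7→15 16:n→28,y→31,7→16 17:n→32,y→17,7→15 18:n→21,y→23,7→33 19:n→30,y→20,7→19 20:n→30,y→20,7→27 21:n→21,y→27,7→33 22:n→22,y→27,7→31 23:n→27,y→23,7→33 24:n→34,y→30,7→24 25:n→32,y→29,7→19 26:n→26,y→20,7→27 27:n→30,y→27,7→33 28:n→28,y→31,7→32 29:n→35,y→29,7→27 30:n→30,y→30,7→30 31:n→31,y→30,7→33 32:n→32,y→31,7→36 33:n→30,y→30,7→33 34:n→34,y→30,7→31 35:n→35,y→33,7→37 36:n→30,y→33,7→36 37:n→30,y→33,7→33 [Hopcroft].
'7y7n': |S_i|=[55, 46, 30, 14, 2] end={s48,s53} ∉↓L; 4/4 del acc.
'nn77n': run [55, 48, 40, 30, 13, 2] end={s48,s53} rej; 5/5 del acc.
'nynyn': run [55, 48, 33, 19, 7, 2] end={s48,s53} ∉↓L; 5/5 del acc.
'ny77y': run [55, 48, 33, 20, 8, 2] end={s48,s53} ∉↓L; 5/5 single-dels accept.
'77nyy': run [55, 46, 27, 13, 5, 2] end={s48,s53} ∉↓L; 5/5 del acc.
'ny7ynn': N↓-sim [55, 48, 33, 20, 8, 4, 2] end={s48,s53} ∉↓L; 6/6 deletions ∈↓L.
6 words, ⪯-incomp.

A = [7y7n, nn77n, nynyn, ny77y, 77nyy, ny7ynn].


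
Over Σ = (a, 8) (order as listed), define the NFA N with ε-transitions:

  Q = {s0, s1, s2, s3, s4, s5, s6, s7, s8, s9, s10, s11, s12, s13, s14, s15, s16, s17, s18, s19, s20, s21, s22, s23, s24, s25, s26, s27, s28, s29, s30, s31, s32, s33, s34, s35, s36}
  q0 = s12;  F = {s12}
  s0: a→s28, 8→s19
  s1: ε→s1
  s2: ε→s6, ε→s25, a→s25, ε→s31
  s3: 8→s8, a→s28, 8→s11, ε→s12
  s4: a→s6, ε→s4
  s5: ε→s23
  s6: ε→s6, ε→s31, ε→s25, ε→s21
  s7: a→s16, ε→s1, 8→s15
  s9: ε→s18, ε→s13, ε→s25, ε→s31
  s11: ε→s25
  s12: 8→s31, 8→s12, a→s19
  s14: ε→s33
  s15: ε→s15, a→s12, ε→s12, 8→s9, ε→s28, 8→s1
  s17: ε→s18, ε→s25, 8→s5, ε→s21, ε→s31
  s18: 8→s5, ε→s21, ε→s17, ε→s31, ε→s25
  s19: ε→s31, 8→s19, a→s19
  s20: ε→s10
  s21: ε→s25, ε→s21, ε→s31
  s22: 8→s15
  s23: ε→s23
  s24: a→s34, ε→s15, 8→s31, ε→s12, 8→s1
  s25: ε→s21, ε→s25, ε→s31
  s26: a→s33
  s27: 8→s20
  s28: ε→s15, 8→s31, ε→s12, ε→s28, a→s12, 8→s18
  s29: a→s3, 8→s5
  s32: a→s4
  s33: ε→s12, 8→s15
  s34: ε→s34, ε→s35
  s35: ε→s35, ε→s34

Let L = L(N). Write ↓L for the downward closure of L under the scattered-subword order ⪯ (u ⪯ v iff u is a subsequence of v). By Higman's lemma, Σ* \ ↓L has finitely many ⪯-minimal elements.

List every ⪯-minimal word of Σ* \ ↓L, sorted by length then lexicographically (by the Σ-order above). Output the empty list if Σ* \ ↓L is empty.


Antichain: [a].

|Q|=37, |F|=1, |δ|=80 (48 ε).
min D↑ (2 st, q0=0, F={1}): 0:a→1,8→0 1:a→1,8→1.
'a': |S_i|=[3, 2] end={s19,s31} rej; 1/1 deletions ∈↓L.
1 minimals (antichain).


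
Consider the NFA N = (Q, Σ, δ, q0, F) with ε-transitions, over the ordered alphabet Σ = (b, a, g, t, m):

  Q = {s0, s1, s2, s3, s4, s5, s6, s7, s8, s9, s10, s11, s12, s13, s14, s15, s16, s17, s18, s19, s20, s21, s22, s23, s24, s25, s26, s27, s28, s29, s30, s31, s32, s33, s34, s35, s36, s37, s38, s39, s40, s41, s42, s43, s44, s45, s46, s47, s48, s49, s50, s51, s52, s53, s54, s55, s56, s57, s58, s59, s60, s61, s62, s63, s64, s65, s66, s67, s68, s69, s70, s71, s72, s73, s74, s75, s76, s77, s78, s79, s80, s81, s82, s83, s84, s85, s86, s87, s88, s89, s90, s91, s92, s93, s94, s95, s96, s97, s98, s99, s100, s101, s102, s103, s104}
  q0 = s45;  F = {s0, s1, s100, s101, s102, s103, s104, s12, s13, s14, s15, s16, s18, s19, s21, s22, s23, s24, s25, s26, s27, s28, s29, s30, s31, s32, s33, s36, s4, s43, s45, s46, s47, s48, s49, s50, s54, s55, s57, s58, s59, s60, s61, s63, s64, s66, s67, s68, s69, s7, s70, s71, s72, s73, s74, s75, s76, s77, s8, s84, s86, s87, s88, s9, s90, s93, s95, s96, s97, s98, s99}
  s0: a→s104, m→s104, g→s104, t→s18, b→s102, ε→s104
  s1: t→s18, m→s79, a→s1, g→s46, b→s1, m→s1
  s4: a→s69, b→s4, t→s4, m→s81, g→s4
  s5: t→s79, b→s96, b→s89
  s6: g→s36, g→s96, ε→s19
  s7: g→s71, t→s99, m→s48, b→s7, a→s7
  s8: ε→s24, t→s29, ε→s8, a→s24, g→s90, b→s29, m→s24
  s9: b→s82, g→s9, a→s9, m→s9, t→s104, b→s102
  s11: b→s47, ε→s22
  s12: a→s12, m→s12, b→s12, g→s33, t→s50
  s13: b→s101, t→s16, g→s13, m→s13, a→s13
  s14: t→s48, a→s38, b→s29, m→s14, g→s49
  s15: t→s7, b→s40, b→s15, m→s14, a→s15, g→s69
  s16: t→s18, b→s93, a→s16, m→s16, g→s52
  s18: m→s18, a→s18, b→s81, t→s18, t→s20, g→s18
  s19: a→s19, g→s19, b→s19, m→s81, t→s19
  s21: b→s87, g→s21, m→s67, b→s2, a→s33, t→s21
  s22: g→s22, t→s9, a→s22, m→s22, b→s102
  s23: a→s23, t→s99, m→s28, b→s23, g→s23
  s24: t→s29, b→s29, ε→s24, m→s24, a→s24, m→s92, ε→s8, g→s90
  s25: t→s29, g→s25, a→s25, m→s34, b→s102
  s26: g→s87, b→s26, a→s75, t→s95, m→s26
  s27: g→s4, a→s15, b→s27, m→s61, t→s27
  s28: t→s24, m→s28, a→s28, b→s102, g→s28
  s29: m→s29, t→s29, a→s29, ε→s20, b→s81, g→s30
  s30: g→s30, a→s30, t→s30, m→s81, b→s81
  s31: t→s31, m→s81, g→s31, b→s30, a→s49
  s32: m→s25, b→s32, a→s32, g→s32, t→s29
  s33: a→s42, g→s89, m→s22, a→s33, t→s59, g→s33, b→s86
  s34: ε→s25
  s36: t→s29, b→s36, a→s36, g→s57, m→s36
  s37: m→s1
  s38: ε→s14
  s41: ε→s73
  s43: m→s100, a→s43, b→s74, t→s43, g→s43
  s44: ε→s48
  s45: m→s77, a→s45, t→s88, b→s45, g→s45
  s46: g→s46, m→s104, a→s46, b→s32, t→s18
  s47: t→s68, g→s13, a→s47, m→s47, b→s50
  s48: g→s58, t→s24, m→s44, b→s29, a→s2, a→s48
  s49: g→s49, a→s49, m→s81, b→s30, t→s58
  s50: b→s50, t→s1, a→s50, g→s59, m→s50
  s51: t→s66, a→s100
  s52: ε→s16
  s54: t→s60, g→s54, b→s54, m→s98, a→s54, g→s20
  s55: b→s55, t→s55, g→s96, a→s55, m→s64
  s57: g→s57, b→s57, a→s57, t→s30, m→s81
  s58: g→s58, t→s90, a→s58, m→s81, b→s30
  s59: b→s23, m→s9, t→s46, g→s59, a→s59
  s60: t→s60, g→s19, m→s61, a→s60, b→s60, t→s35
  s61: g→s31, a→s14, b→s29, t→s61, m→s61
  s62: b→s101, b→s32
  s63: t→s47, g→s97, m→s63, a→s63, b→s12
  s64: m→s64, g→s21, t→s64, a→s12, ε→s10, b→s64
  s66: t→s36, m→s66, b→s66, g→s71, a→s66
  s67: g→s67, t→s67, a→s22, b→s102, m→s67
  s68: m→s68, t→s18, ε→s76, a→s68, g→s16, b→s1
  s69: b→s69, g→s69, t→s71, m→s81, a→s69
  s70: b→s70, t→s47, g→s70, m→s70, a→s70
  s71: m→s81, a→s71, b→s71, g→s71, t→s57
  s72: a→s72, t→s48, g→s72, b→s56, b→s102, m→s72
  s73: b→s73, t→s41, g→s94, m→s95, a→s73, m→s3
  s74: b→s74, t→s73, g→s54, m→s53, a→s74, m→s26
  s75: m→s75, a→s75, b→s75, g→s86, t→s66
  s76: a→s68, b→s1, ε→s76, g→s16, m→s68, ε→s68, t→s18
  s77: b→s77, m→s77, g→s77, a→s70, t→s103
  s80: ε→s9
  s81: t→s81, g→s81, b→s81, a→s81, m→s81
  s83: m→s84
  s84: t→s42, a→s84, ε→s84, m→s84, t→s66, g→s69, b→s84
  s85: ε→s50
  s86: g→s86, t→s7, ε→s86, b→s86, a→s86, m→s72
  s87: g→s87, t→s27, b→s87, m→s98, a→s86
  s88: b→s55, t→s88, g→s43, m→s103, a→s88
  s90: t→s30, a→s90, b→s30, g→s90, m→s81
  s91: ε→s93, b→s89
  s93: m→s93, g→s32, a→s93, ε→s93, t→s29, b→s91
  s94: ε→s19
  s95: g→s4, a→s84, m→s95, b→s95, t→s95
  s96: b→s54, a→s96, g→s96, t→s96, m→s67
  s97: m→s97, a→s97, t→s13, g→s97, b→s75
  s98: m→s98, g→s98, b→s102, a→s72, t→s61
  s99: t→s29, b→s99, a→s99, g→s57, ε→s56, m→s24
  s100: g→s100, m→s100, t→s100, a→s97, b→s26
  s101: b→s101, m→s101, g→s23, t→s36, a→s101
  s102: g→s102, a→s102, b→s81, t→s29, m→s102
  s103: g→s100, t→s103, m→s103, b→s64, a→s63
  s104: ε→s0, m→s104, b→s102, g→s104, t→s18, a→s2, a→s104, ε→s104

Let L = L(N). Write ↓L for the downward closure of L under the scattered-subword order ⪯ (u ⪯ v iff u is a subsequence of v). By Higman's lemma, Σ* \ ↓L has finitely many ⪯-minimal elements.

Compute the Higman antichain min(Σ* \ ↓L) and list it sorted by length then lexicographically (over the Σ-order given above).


|Q|=105, |F|=71, |δ|=416 (27 ε).
min D↑ (69 st, q0=0, F={39}): 0:b→0,a→0,g→0,t→1,m→2 1:b→3,a→1,g→4,t→1,m→5 2:b→2,a→6,g→2,t→5,m→2 3:b→3,a→3,g→7,t→3,m→8 4:b→9,a→4,g→4,t→4,m→10 5:b→8,a→11,g→10,t→5,m→5 6:b→6,a→6,g→6,t→12,m→6 7:b→13,a→7,g→7,t→7,m→14 8:b→8,a→15,g→16,t→8,m→8 9:b→9,a→9,g→13,t→17,m→18 10:b→18,a→19,g→10,t→10,m→10 11:b→15,a→11,g→19,t→12,m→11 12:b→20,a→12,g→21,t→22,m→12 13:b→13,a→13,g→13,t→23,m→24 14:b→25,a→26,g→14,t→14,m→14 15:b→15,a→15,g→27,t→20,m→15 16:b→28,a→27,g→16,t→16,m→14 17:b→17,a→17,g→29,t→17,m→30 18:b→18,a→31,g→28,t→30,m→18 19:b→31,a→19,g→19,t→21,m→19 20:b→20,a→20,g→32,t→33,m→20 21:b→34,a→21,g→21,t→35,m→21 22:b→33,a→22,g→35,t→36,m→22 23:b→23,a→23,g→29,t→23,m→37 24:b→25,a→38,g→24,t→37,m→24 25:b→39,a→25,g→25,t→40,m→25 26:b→25,a→26,g→26,t→41,m→26 27:b→42,a→27,g→27,t→32,m→26 28:b→28,a→42,g→28,t→43,m→24 29:b→29,a→29,g→29,t→29,m→39 30:b→30,a→44,g→45,t→30,m→30 31:b→31,a→31,g→42,t→46,m→31 32:b→47,a→32,g→32,t→48,m→41 33:b→33,a→33,g→48,t→36,m→33 34:b→34,a→34,g→47,t→49,m→34 35:b→50,a→35,g→35,t→36,m→35 36:b→39,a→36,g→36,t→36,m→36 37:b→40,a→51,g→52,t→37,m→37 38:b→25,a→38,g→38,t→53,m→38 39:b→39,a→39,g→39,t→39,m→39 40:b→39,a→40,g→54,t→40,m→40 41:b→25,a→41,g→41,t→55,m→41 42:b→42,a→42,g→42,t→56,m→38 43:b→43,a→57,g→45,t→43,m→37 44:b→44,a→44,g→58,t→46,m→44 45:b→45,a→58,g→45,t→45,m→39 46:b→46,a→46,g→59,t→49,m→46 47:b→47,a→47,g→47,t→60,m→61 48:b→62,a→48,g→48,t→36,m→55 49:b→49,a→49,g→63,t→40,m→49 50:b→50,a→50,g→62,t→40,m→50 51:b→40,a→51,g→64,t→53,m→51 52:b→54,a→64,g→52,t→52,m→39 53:b→40,a→53,g→65,t→66,m→53 54:b→39,a→54,g→54,t→54,m→39 55:b→25,a→55,g→55,t→36,m→55 56:b→56,a→56,g→59,t→60,m→53 57:b→57,a→57,g→58,t→56,m→51 58:b→58,a→58,g→58,t→59,m→39 59:b→59,a→59,g→59,t→63,m→39 60:b→60,a→60,g→63,t→40,m→66 61:b→25,a→61,g→61,t→66,m→61 62:b→62,a→62,g→62,t→40,m→67 63:b→63,a→63,g→63,t→54,m→39 64:b→54,a→64,g→64,t→65,m→39 65:b→54,a→65,g→65,t→68,m→39 66:b→40,a→66,g→68,t→40,m→66 67:b→25,a→67,g→67,t→40,m→67 68:b→54,a→68,g→68,t→54,m→39 (ε-aug+det+¬).
'tbgmbb': |S_i|=[92, 89, 77, 56, 31, 7, 1] end={s81} — reject; 6/6 deletions ∈↓L.
'tgbtgm': run [92, 89, 76, 59, 39, 12, 1] end={s81} rej; 6/6 deletions ∈↓L.
'matttb': run [92, 79, 62, 46, 30, 5, 1] end={s81} — reject; 6/6 del acc.
3 minimals (antichain).

A = [tbgmbb, tgbtgm, matttb].


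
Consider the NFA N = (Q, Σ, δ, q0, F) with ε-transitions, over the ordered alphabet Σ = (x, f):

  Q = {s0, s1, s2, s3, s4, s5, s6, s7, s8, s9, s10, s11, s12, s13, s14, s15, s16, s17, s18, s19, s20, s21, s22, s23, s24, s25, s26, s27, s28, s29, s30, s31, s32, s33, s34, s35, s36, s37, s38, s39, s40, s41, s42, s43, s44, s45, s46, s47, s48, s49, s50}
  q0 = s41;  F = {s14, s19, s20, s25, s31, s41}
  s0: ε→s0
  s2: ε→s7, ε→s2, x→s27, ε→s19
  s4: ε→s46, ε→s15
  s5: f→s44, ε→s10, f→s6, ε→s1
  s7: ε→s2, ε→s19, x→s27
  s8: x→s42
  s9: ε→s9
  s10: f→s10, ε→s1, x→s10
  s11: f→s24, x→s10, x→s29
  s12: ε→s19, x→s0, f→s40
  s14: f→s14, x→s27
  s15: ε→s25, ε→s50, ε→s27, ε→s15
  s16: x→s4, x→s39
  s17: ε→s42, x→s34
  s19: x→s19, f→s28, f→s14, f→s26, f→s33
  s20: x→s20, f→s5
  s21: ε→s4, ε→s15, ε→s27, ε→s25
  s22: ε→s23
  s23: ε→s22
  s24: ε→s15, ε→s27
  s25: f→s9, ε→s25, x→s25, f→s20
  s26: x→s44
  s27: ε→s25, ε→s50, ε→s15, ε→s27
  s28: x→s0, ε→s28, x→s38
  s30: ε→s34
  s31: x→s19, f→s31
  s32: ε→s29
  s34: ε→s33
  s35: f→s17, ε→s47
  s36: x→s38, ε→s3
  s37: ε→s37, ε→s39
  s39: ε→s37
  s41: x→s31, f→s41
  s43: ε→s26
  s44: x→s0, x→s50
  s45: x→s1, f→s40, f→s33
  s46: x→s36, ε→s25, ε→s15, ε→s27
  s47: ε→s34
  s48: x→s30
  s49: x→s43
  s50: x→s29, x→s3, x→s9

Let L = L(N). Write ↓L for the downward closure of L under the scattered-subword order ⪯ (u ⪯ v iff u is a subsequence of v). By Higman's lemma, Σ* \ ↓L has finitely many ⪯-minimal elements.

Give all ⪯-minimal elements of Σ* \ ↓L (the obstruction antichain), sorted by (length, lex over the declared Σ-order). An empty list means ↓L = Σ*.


|Q|=51, |F|=6, |δ|=92 (45 ε).
min D↑ (7 st, q0=0, F={6}): 0:x→1,f→0 1:x→2,f→1 2:x→2,f→3 3:x→4,f→3 4:x→4,f→5 5:x→5,f→6 6:x→6,f→6 [Hopcroft].
'xxfxff': |S_i|=[22, 21, 20, 19, 15, 11, 10] end={s0,s1,s10,s29,s3,s44,s5,s50,s6,s9} — reject; 6/6 deletions ∈↓L.
1 words, ⪯-incomp.

min(Σ*\↓L) = [xxfxff].


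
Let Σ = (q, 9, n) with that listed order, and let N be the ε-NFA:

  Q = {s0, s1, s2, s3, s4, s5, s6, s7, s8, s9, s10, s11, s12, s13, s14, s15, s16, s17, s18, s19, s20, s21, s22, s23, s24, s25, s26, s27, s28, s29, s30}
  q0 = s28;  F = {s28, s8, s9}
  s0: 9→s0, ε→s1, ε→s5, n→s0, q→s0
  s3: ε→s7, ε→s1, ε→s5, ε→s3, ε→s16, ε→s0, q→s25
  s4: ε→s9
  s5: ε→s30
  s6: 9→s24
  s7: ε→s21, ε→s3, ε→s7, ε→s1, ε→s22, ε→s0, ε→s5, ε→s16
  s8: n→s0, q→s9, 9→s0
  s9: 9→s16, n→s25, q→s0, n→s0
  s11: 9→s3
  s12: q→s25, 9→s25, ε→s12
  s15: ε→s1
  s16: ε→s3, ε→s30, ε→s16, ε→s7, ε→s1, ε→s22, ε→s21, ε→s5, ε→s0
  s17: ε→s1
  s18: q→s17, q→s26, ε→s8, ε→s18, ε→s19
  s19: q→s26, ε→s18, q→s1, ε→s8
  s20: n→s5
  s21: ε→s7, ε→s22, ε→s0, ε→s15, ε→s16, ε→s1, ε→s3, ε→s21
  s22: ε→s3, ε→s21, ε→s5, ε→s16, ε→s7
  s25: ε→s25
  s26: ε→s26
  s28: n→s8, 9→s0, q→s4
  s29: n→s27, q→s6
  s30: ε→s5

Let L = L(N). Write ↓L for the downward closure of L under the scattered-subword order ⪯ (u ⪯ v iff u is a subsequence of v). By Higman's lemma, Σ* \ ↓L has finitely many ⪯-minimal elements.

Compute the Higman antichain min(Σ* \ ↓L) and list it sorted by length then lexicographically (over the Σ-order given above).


|Q|=31, |F|=3, |δ|=76 (51 ε).
min D↑ (4 st, q0=0, F={2}): 0:q→1,9→2,n→3 1:q→2,9→2,n→2 2:q→2,9→2,n→2 3:q→1,9→2,n→2.
'9': N↓-sim [15, 11] end={s0,s1,s15,s16,s21,s22,s25,s3,s30,s5,s7} — reject; 1/1 del acc.
'qq': run [15, 13, 5] end={s0,s1,s25,s30,s5} — reject; 2/2 deletions ∈↓L.
'qn': |S_i|=[15, 13, 5] end={s0,s1,s25,s30,s5} ∉↓L; 2/2 deletions ∈↓L.
'nn': N↓-sim [15, 13, 5] end={s0,s1,s25,s30,s5} — reject; 2/2 deletions ∈↓L.
4 words, ⪯-incomp.

A = [9, qq, qn, nn].


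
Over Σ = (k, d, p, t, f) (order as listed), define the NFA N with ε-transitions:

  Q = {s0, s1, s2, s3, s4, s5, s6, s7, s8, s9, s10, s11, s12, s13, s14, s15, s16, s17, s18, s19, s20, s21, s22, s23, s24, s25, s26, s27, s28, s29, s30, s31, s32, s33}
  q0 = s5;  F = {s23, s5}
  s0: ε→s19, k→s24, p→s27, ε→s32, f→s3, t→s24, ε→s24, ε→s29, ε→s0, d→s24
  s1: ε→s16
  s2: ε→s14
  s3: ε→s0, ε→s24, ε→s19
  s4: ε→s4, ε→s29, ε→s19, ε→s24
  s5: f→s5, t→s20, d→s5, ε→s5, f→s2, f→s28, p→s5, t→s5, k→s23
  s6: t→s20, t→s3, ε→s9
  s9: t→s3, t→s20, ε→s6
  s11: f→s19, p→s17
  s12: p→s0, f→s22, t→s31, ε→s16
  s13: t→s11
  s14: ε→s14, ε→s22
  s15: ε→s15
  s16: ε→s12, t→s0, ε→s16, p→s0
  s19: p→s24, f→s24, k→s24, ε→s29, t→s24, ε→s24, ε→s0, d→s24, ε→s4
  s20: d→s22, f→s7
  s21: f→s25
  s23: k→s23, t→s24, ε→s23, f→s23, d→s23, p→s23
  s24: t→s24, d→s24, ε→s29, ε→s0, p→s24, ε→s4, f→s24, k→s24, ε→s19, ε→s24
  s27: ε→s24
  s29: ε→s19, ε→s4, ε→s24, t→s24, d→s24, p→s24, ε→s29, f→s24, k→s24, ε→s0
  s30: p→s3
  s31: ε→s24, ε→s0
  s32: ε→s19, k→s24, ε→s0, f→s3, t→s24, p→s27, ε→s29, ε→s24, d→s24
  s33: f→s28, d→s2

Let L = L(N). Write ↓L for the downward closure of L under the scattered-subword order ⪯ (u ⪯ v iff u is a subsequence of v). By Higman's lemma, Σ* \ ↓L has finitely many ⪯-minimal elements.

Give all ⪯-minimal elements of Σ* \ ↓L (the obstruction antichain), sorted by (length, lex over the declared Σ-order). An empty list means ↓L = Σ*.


A = [kt].

|Q|=34, |F|=2, |δ|=101 (45 ε).
min D↑ (3 st, q0=0, F={2}): 0:k→1,d→0,p→0,t→0,f→0 1:k→1,d→1,p→1,t→2,f→1 2:k→2,d→2,p→2,t→2,f→2 [Hopcroft].
'kt': run [16, 9, 8] end={s0,s19,s24,s27,s29,s3,s32,s4} ∉↓L; 2/2 single-dels accept.
1 minimals (antichain).


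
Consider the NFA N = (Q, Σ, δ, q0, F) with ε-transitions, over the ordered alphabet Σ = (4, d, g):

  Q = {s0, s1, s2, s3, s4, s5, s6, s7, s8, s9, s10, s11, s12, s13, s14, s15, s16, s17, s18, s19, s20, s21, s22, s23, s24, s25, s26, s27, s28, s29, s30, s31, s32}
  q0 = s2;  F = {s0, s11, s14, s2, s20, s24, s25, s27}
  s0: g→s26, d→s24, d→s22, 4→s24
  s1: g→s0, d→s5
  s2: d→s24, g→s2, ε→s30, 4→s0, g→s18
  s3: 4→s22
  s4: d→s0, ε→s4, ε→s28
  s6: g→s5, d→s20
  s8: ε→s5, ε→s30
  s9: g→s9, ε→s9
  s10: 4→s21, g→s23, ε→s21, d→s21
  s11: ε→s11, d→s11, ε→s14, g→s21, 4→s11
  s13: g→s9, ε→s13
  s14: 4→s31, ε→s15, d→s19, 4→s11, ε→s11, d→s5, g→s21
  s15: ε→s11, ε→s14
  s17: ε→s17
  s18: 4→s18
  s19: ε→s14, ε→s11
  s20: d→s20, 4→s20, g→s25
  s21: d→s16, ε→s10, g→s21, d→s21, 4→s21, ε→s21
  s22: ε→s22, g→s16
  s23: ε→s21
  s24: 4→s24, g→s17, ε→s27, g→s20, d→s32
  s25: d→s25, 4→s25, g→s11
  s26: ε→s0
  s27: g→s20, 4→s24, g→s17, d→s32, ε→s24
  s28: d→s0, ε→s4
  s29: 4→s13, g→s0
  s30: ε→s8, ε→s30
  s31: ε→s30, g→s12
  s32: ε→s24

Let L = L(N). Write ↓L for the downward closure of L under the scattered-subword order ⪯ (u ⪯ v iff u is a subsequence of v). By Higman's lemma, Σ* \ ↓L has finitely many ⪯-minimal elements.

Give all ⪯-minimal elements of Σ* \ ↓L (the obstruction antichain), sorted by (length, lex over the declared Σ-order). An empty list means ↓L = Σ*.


|Q|=33, |F|=8, |δ|=80 (29 ε).
min D↑ (7 st, q0=0, F={6}): 0:4→1,d→2,g→0 1:4→2,d→2,g→1 2:4→2,d→2,g→3 3:4→3,d→3,g→4 4:4→4,d→4,g→5 5:4→5,d→5,g→6 6:4→6,d→6,g→6.
'dgggg': N↓-sim [24, 20, 16, 14, 13, 5] end={s10,s12,s16,s21,s23} — reject; 5/5 deletions ∈↓L.
'44gggg': N↓-sim [24, 23, 20, 16, 14, 13, 5] end={s10,s12,s16,s21,s23} rej; 6/6 del acc.
2 minimals (antichain).

min(Σ*\↓L) = [dgggg, 44gggg].


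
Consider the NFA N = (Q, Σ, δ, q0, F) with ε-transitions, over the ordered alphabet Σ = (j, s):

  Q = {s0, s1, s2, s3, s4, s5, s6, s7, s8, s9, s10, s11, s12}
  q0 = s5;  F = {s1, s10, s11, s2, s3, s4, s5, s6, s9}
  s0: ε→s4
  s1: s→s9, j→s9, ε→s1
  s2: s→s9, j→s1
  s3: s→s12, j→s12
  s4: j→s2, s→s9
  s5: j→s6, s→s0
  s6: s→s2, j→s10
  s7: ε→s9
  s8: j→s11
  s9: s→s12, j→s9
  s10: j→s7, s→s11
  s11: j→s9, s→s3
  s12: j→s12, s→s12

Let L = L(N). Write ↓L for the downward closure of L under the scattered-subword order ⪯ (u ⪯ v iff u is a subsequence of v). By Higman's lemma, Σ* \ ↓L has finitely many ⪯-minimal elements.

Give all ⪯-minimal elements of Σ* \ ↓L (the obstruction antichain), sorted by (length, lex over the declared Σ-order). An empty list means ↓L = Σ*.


|Q|=13, |F|=9, |δ|=24 (3 ε).
min D↑ (10 st, q0=0, F={8}): 0:j→1,s→2 1:j→3,s→4 2:j→4,s→5 3:j→5,s→6 4:j→7,s→5 5:j→5,s→8 6:j→5,s→9 7:j→5,s→5 8:j→8,s→8 9:j→8,s→8 [Hopcroft].
'sss': N↓-sim [12, 8, 3, 1] end={s12} — reject; 3/3 single-dels accept.
'jjjs': |S_i|=[12, 9, 7, 3, 1] end={s12} ∉↓L; 4/4 single-dels accept.
'jjssj': |S_i|=[12, 9, 7, 4, 2, 1] end={s12} — reject; 5/5 del acc.
3 minimals (antichain).

min(Σ*\↓L) = [sss, jjjs, jjssj].


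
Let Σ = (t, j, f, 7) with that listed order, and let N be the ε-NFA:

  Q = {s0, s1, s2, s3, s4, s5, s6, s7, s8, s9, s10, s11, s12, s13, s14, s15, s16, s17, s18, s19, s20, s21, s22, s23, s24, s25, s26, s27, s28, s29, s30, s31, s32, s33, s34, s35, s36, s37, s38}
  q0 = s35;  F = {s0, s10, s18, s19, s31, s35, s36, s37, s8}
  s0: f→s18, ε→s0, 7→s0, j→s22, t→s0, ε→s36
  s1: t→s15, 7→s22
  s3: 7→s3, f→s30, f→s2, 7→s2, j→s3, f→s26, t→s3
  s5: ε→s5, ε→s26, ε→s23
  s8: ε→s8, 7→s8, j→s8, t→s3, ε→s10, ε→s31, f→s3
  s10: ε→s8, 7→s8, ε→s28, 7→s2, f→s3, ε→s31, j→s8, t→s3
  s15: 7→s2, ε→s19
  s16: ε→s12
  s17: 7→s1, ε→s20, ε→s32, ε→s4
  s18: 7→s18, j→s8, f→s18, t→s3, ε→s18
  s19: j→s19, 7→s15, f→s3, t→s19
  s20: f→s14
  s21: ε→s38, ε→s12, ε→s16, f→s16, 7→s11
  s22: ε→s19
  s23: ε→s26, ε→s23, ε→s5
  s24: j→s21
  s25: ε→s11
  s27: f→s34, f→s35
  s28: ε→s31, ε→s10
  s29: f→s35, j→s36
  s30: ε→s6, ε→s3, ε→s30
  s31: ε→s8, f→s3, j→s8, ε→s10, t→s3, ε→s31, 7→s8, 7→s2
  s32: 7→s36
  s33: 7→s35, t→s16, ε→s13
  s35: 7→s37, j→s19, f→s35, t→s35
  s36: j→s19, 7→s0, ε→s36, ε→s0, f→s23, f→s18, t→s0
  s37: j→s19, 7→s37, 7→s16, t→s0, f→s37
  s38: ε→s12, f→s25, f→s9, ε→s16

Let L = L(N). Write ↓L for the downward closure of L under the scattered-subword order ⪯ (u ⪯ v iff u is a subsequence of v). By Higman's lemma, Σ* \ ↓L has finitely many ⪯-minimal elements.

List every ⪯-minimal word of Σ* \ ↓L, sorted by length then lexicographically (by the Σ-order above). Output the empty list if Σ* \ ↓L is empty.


|Q|=39, |F|=9, |δ|=102 (38 ε).
min D↑ (7 st, q0=0, F={3}): 0:t→0,j→1,f→0,7→2 1:t→1,j→1,f→3,7→1 2:t→4,j→1,f→2,7→2 3:t→3,j→3,f→3,7→3 4:t→4,j→1,f→5,7→4 5:t→3,j→6,f→5,7→5 6:t→3,j→6,f→3,7→6 (ε-aug+det+¬).
'jf': |S_i|=[21, 12, 5] end={s2,s26,s3,s30,s6} ∉↓L; 2/2 del acc.
'7tft': |S_i|=[21, 20, 17, 12, 5] end={s2,s26,s3,s30,s6} — reject; 4/4 single-dels accept.
2 obstructions.

Antichain: [jf, 7tft].
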